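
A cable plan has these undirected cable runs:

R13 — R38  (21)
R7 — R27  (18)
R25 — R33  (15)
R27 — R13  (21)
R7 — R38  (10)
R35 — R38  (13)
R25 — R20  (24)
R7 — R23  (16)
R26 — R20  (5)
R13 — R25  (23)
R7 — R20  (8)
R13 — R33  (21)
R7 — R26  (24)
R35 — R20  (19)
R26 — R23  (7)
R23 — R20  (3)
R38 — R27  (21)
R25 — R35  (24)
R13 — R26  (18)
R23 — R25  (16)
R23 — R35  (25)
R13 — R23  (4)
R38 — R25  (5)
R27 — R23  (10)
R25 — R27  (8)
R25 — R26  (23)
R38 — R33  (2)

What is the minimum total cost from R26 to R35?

24

Shortest distances from R26:
R26: 0
R20: 5  (via R26)
R23: 7  (via R26)
R13: 11  (via R23)
R7: 13  (via R20)
R27: 17  (via R23)
R38: 23  (via R7)
R25: 23  (via R26)
R35: 24  (via R20)
Shortest route: R26–R20–R35 = 24.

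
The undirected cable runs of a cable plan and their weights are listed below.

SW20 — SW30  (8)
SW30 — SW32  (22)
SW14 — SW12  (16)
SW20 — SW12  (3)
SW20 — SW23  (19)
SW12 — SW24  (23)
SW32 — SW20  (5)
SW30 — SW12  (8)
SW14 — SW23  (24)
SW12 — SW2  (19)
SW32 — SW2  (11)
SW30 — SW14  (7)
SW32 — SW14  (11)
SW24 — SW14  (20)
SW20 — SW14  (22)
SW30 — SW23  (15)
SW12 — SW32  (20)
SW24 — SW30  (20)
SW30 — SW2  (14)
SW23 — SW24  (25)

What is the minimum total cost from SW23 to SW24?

25

Shortest distances from SW23:
SW23: 0
SW30: 15  (via SW23)
SW20: 19  (via SW23)
SW14: 22  (via SW30)
SW12: 22  (via SW20)
SW32: 24  (via SW20)
SW24: 25  (via SW23)
Shortest route: SW23–SW24 = 25.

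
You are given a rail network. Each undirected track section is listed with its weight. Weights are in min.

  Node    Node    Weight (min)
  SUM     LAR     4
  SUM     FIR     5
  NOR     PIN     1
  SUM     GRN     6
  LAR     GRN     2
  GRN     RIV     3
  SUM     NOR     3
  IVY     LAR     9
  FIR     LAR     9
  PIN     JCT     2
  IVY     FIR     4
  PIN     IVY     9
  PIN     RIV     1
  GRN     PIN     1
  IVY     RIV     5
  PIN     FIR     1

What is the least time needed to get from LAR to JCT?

5 min

Candidate routes:
LAR - GRN - PIN - JCT: 2+1+2 = 5
LAR - SUM - NOR - PIN - JCT: 4+3+1+2 = 10
LAR - GRN - RIV - PIN - JCT: 2+3+1+2 = 8
The minimum is 5 min via LAR - GRN - PIN - JCT.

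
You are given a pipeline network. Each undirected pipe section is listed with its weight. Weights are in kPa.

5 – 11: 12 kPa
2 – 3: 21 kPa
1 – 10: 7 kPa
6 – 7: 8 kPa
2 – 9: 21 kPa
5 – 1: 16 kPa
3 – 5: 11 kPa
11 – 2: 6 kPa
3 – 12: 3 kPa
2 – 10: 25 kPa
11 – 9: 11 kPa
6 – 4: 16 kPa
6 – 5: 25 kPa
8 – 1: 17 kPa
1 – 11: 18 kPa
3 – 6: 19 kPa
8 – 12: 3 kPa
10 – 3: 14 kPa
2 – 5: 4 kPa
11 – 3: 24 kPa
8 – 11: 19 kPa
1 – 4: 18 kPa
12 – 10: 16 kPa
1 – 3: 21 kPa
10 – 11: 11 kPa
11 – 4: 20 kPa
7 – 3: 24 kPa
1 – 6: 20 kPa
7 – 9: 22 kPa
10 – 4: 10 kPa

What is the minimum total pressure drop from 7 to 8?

Shortest distances from 7:
7: 0
6: 8  (via 7)
9: 22  (via 7)
3: 24  (via 7)
4: 24  (via 6)
12: 27  (via 3)
1: 28  (via 6)
8: 30  (via 12)
Shortest route: 7 → 3 → 12 → 8 = 30 kPa.

30 kPa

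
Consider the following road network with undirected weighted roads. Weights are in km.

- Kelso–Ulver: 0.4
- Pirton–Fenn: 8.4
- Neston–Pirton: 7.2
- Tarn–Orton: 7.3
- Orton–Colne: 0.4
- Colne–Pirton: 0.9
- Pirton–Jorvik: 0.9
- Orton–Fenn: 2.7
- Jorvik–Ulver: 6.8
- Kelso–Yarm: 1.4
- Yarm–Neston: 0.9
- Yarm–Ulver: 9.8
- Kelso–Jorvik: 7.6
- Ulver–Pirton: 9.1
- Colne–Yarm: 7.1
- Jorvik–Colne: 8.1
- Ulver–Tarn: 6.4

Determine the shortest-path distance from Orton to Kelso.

8.9 km

Candidate routes:
Orton - Colne - Pirton - Jorvik - Ulver - Kelso: 0.4+0.9+0.9+6.8+0.4 = 9.4
Orton - Colne - Pirton - Ulver - Kelso: 0.4+0.9+9.1+0.4 = 10.8
Orton - Colne - Pirton - Jorvik - Kelso: 0.4+0.9+0.9+7.6 = 9.8
Orton - Colne - Yarm - Kelso: 0.4+7.1+1.4 = 8.9
Cheapest is Orton - Colne - Yarm - Kelso at 8.9 km.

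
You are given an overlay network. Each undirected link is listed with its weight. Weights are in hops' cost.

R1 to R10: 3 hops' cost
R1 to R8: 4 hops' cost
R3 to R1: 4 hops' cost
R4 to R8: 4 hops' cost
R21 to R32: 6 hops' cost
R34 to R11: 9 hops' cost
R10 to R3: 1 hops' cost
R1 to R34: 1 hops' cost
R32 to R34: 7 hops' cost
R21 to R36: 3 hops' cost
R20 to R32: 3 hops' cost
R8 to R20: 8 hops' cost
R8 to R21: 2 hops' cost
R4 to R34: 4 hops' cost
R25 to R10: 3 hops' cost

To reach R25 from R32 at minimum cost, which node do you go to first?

Compare a few routes:
R32–R34–R1–R3–R10–R25: 7+1+4+1+3 = 16
R32–R21–R8–R1–R3–R10–R25: 6+2+4+4+1+3 = 20
R32–R21–R8–R1–R10–R25: 6+2+4+3+3 = 18
R32–R34–R1–R10–R25: 7+1+3+3 = 14
The minimum is 14 hops' cost via R32–R34–R1–R10–R25.
So from R32 the first move is to R34.

R34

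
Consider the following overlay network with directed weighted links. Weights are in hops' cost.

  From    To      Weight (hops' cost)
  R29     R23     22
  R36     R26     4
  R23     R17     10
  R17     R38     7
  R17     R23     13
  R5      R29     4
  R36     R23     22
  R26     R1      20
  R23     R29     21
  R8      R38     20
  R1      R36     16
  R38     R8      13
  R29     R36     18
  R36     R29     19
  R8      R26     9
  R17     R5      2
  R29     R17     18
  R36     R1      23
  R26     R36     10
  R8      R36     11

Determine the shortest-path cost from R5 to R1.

45 hops' cost

Settle nodes by increasing distance from R5:
R5: 0
R29: 4  (via R5)
R17: 22  (via R29)
R36: 22  (via R29)
R23: 26  (via R29)
R26: 26  (via R36)
R38: 29  (via R17)
R8: 42  (via R38)
R1: 45  (via R36)
Shortest route: R5 → R29 → R36 → R1 = 45 hops' cost.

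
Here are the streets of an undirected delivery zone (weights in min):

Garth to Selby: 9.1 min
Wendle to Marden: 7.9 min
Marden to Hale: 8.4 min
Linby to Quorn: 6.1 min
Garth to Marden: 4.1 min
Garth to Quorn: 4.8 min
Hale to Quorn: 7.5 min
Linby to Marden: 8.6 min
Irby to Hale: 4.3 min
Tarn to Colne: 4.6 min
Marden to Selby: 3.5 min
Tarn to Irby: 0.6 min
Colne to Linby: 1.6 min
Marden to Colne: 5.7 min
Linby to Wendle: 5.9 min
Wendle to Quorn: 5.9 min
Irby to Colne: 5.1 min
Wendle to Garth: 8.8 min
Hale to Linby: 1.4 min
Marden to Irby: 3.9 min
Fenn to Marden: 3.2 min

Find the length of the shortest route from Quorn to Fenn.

12.1 min

Settle nodes by increasing distance from Quorn:
Quorn: 0
Garth: 4.8  (via Quorn)
Wendle: 5.9  (via Quorn)
Linby: 6.1  (via Quorn)
Hale: 7.5  (via Quorn)
Colne: 7.7  (via Linby)
Marden: 8.9  (via Garth)
Irby: 11.8  (via Hale)
Fenn: 12.1  (via Marden)
Shortest route: Quorn → Garth → Marden → Fenn = 12.1 min.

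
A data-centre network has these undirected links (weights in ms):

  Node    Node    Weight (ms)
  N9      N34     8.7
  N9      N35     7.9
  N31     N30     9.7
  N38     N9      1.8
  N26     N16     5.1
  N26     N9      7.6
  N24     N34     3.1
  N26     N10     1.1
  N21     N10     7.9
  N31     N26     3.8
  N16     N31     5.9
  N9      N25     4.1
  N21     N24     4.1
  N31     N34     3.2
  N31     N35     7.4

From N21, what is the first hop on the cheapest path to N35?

Candidate routes:
N21 - N10 - N26 - N31 - N35: 7.9+1.1+3.8+7.4 = 20.2
N21 - N24 - N34 - N31 - N35: 4.1+3.1+3.2+7.4 = 17.8
N21 - N10 - N26 - N9 - N35: 7.9+1.1+7.6+7.9 = 24.5
N21 - N24 - N34 - N9 - N35: 4.1+3.1+8.7+7.9 = 23.8
Cheapest is N21 - N24 - N34 - N31 - N35 at 17.8 ms.
So from N21 the first move is to N24.

N24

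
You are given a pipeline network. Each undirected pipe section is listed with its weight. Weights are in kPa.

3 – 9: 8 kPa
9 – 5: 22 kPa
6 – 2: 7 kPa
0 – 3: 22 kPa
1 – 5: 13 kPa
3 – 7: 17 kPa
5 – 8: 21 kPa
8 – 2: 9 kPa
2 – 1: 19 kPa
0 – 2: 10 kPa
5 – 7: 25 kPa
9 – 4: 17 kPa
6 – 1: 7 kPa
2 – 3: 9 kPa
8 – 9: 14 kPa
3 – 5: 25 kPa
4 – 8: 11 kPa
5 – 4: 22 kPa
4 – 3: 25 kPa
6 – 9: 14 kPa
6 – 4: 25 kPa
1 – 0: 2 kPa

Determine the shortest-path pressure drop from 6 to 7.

33 kPa

Settle nodes by increasing distance from 6:
6: 0
1: 7  (via 6)
2: 7  (via 6)
0: 9  (via 1)
9: 14  (via 6)
3: 16  (via 2)
8: 16  (via 2)
5: 20  (via 1)
4: 25  (via 6)
7: 33  (via 3)
Shortest route: 6 → 2 → 3 → 7 = 33 kPa.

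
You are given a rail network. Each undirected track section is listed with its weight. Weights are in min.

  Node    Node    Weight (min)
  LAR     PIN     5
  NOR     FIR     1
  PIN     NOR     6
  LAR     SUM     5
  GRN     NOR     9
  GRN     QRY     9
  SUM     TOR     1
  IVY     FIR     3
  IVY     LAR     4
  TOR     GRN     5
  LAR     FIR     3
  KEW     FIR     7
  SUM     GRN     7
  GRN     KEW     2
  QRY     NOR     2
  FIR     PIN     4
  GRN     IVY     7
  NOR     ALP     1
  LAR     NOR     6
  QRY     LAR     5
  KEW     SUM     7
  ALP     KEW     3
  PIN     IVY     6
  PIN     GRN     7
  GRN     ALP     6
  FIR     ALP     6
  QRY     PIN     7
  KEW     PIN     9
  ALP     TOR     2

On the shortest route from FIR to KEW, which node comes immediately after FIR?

Enumerating some paths:
FIR–ALP–KEW: 6+3 = 9
FIR–NOR–ALP–KEW: 1+1+3 = 5
FIR–KEW: 7 = 7
FIR–NOR–ALP–GRN–KEW: 1+1+6+2 = 10
The minimum is 5 min via FIR–NOR–ALP–KEW.
So from FIR the first move is to NOR.

NOR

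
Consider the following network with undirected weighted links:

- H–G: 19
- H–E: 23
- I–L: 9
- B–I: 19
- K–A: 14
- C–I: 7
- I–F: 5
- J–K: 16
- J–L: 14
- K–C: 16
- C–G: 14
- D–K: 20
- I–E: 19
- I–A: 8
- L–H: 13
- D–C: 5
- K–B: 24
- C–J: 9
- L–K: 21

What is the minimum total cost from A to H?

30

Enumerating some paths:
A - K - L - H: 14+21+13 = 48
A - I - C - G - H: 8+7+14+19 = 48
A - I - L - H: 8+9+13 = 30
Cheapest is A - I - L - H at 30.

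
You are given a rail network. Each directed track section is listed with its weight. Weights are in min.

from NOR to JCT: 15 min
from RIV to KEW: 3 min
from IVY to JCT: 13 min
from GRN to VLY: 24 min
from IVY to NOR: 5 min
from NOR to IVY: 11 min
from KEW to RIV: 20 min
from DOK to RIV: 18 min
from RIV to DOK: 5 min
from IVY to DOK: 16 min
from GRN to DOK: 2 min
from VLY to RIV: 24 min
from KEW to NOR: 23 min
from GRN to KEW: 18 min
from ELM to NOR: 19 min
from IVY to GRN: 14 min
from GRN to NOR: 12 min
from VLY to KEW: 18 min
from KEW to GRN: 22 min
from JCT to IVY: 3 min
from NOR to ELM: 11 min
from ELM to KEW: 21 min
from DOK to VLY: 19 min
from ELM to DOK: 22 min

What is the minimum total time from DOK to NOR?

44 min

Compare a few routes:
DOK–RIV–KEW–GRN–NOR: 18+3+22+12 = 55
DOK–RIV–KEW–NOR: 18+3+23 = 44
Cheapest is DOK–RIV–KEW–NOR at 44 min.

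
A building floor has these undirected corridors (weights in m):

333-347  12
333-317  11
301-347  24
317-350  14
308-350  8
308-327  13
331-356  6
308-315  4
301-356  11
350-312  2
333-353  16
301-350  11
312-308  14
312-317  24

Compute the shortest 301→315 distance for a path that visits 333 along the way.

73 m

Shortest 301→333: 301 → 347 → 333 = 36
Best 333 to 315: 333 → 317 → 350 → 308 → 315 costing 37
Total via 333: 36 + 37 = 73 m.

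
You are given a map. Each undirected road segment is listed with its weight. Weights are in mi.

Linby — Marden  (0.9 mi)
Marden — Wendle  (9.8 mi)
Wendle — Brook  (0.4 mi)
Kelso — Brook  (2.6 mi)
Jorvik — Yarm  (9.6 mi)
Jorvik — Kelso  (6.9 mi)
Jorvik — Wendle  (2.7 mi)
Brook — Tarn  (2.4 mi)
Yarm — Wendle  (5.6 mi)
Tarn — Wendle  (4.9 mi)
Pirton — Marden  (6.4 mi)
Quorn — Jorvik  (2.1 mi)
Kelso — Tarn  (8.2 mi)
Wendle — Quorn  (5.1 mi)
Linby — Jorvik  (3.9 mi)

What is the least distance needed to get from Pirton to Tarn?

16.7 mi

Compare a few routes:
Pirton → Marden → Wendle → Tarn: 6.4+9.8+4.9 = 21.1
Pirton → Marden → Linby → Jorvik → Wendle → Brook → Tarn: 6.4+0.9+3.9+2.7+0.4+2.4 = 16.7
Pirton → Marden → Wendle → Brook → Tarn: 6.4+9.8+0.4+2.4 = 19
Pirton → Marden → Linby → Jorvik → Wendle → Tarn: 6.4+0.9+3.9+2.7+4.9 = 18.8
The minimum is 16.7 mi via Pirton → Marden → Linby → Jorvik → Wendle → Brook → Tarn.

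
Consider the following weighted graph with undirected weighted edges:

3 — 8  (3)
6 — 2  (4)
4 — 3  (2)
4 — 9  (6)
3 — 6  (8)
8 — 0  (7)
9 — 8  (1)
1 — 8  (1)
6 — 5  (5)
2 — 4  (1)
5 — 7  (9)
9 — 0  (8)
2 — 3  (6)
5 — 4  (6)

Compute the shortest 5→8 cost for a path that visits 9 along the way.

Shortest 5→9: 5 → 4 → 9 = 12
Best 9 to 8: 9 → 8 costing 1
Total via 9: 12 + 1 = 13.

13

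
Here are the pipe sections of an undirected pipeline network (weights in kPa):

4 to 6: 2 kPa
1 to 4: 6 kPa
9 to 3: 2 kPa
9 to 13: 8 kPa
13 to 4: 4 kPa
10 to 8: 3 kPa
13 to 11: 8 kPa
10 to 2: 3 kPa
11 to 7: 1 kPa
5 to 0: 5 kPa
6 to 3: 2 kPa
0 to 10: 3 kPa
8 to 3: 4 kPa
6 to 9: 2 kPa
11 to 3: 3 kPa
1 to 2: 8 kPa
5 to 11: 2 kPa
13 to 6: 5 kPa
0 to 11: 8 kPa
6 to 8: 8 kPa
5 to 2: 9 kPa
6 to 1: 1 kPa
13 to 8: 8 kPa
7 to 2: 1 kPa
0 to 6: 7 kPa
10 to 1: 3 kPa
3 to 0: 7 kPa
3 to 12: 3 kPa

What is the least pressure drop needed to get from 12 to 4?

7 kPa

Compare a few routes:
12–3–6–1–4: 3+2+1+6 = 12
12–3–9–6–4: 3+2+2+2 = 9
12–3–6–4: 3+2+2 = 7
12–3–6–13–4: 3+2+5+4 = 14
Cheapest is 12–3–6–4 at 7 kPa.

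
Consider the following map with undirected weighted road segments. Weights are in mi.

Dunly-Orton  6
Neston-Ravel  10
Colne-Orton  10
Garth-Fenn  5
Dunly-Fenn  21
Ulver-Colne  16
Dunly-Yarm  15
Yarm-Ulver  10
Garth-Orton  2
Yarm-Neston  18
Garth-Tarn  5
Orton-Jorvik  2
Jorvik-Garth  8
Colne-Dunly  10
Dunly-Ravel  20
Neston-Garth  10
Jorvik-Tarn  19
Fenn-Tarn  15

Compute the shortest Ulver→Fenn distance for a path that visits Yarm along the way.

38 mi

Shortest Ulver→Yarm: Ulver → Yarm = 10
Shortest Yarm→Fenn: Yarm → Dunly → Orton → Garth → Fenn = 28
Total via Yarm: 10 + 28 = 38 mi.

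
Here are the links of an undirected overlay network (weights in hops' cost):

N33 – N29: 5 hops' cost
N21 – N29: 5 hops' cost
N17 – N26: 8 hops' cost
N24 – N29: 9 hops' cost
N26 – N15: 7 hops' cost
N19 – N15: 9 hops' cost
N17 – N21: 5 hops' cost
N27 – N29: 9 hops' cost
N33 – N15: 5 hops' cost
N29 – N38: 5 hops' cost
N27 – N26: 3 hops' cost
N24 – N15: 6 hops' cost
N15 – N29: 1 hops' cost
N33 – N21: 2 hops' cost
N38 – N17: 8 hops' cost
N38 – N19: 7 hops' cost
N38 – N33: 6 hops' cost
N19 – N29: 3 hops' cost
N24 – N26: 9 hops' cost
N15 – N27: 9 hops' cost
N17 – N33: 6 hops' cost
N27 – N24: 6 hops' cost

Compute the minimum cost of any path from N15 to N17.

11 hops' cost

Settle nodes by increasing distance from N15:
N15: 0
N29: 1  (via N15)
N19: 4  (via N29)
N33: 5  (via N15)
N21: 6  (via N29)
N24: 6  (via N15)
N38: 6  (via N29)
N26: 7  (via N15)
N27: 9  (via N15)
N17: 11  (via N33)
Shortest route: N15–N33–N17 = 11 hops' cost.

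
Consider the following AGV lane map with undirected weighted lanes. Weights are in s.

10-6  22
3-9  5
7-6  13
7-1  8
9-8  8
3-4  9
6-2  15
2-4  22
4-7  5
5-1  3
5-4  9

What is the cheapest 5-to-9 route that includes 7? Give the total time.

Shortest 5→7: 5–1–7 = 11
Best 7 to 9: 7–4–3–9 costing 19
Total via 7: 11 + 19 = 30 s.

30 s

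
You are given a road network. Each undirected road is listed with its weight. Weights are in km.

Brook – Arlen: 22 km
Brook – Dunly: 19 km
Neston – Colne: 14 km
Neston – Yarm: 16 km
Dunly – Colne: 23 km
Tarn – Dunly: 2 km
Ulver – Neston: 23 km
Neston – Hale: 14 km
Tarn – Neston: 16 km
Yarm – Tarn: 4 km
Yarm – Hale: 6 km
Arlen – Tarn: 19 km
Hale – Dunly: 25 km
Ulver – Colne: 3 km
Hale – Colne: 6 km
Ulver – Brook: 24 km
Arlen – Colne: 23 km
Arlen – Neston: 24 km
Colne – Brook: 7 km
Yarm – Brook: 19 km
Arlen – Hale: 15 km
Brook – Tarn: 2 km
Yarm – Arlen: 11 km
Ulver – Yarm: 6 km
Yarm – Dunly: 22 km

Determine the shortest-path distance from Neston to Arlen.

24 km

Shortest distances from Neston:
Neston: 0
Colne: 14  (via Neston)
Hale: 14  (via Neston)
Yarm: 16  (via Neston)
Tarn: 16  (via Neston)
Ulver: 17  (via Colne)
Dunly: 18  (via Tarn)
Brook: 18  (via Tarn)
Arlen: 24  (via Neston)
Shortest route: Neston–Arlen = 24 km.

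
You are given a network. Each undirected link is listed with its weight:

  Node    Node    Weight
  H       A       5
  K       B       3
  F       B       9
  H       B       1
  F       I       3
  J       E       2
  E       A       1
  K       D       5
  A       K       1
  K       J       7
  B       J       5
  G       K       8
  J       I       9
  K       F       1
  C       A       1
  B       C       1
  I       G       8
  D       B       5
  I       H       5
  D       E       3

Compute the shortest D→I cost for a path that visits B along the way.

Shortest D→B: D → B = 5
Shortest B→I: B → H → I = 6
Total via B: 5 + 6 = 11.

11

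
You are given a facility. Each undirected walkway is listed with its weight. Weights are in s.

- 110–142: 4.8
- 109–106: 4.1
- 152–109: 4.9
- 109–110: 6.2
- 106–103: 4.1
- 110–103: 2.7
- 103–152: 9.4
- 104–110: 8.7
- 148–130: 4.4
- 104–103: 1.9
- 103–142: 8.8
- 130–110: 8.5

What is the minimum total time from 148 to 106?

19.7 s

Candidate routes:
148–130–110–109–106: 4.4+8.5+6.2+4.1 = 23.2
148–130–110–104–103–106: 4.4+8.5+8.7+1.9+4.1 = 27.6
148–130–110–103–106: 4.4+8.5+2.7+4.1 = 19.7
148–130–110–142–103–106: 4.4+8.5+4.8+8.8+4.1 = 30.6
The minimum is 19.7 s via 148–130–110–103–106.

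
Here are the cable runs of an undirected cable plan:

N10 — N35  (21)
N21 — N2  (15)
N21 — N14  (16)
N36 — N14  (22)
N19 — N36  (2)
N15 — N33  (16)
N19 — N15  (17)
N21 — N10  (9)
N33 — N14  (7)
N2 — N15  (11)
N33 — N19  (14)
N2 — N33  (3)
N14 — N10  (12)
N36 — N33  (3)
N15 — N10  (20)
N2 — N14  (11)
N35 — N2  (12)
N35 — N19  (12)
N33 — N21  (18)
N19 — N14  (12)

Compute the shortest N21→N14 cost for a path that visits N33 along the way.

25

Best N21 to N33: N21 → N33 costing 18
Best N33 to N14: N33 → N14 costing 7
Total via N33: 18 + 7 = 25.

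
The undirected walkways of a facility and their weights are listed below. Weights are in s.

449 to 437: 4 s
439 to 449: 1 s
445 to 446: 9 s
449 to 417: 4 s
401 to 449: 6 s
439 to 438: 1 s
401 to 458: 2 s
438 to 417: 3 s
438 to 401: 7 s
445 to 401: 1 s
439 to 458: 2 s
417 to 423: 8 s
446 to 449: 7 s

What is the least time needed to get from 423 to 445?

17 s

Enumerating some paths:
423–417–438–401–445: 8+3+7+1 = 19
423–417–438–439–458–401–445: 8+3+1+2+2+1 = 17
423–417–449–439–458–401–445: 8+4+1+2+2+1 = 18
The minimum is 17 s via 423–417–438–439–458–401–445.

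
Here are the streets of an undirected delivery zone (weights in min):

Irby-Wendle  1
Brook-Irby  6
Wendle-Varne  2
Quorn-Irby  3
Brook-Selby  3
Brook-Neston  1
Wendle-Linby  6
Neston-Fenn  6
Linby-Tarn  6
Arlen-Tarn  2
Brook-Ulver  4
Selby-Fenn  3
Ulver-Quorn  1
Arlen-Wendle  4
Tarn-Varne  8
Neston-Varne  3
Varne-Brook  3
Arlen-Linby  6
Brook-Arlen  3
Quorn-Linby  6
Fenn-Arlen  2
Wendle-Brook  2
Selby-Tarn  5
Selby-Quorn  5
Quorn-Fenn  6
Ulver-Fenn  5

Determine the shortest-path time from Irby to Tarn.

Candidate routes:
Irby → Wendle → Brook → Arlen → Tarn: 1+2+3+2 = 8
Irby → Wendle → Arlen → Tarn: 1+4+2 = 7
The minimum is 7 min via Irby → Wendle → Arlen → Tarn.

7 min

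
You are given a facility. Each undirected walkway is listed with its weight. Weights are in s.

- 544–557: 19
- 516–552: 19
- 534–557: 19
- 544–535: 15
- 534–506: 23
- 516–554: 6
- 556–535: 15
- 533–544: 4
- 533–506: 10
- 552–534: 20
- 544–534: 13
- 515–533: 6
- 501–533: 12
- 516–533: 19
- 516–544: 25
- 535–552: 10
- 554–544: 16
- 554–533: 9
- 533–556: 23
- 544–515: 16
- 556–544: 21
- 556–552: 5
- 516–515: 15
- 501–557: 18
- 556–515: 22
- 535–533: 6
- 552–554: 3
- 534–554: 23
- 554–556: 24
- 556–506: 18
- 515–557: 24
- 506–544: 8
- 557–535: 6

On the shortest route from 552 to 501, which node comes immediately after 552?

Enumerating some paths:
552 - 535 - 533 - 501: 10+6+12 = 28
552 - 554 - 533 - 501: 3+9+12 = 24
552 - 535 - 557 - 501: 10+6+18 = 34
The minimum is 24 s via 552 - 554 - 533 - 501.
So from 552 the first move is to 554.

554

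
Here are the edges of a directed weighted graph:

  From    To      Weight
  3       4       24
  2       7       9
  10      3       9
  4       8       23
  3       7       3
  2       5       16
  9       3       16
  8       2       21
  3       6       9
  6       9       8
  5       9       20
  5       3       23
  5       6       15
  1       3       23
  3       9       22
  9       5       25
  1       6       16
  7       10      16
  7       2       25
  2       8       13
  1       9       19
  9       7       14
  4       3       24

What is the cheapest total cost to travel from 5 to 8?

64

Enumerating some paths:
5–3–7–2–8: 23+3+25+13 = 64
5–9–7–2–8: 20+14+25+13 = 72
5–3–4–8: 23+24+23 = 70
Cheapest is 5–3–7–2–8 at 64.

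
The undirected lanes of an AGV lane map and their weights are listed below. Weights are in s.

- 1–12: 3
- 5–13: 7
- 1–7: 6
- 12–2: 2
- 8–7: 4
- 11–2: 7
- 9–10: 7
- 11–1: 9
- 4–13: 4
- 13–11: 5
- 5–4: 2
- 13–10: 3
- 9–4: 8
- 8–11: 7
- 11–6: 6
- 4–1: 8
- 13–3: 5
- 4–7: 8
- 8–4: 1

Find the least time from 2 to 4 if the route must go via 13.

Shortest 2→13: 2 → 11 → 13 = 12
Shortest 13→4: 13 → 4 = 4
Total via 13: 12 + 4 = 16 s.

16 s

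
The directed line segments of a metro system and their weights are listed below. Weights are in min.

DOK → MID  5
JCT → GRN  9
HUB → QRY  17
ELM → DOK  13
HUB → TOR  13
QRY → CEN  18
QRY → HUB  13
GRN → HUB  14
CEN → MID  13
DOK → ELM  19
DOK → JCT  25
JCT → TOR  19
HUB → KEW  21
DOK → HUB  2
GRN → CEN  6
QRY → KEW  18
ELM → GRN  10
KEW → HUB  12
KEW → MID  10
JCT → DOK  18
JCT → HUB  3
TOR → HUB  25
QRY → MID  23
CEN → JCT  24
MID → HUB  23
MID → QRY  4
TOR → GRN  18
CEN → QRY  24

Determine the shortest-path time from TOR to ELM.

Shortest distances from TOR:
TOR: 0
GRN: 18  (via TOR)
CEN: 24  (via GRN)
HUB: 25  (via TOR)
MID: 37  (via CEN)
QRY: 41  (via MID)
KEW: 46  (via HUB)
JCT: 48  (via CEN)
DOK: 66  (via JCT)
ELM: 85  (via DOK)
Shortest route: TOR–GRN–CEN–JCT–DOK–ELM = 85 min.

85 min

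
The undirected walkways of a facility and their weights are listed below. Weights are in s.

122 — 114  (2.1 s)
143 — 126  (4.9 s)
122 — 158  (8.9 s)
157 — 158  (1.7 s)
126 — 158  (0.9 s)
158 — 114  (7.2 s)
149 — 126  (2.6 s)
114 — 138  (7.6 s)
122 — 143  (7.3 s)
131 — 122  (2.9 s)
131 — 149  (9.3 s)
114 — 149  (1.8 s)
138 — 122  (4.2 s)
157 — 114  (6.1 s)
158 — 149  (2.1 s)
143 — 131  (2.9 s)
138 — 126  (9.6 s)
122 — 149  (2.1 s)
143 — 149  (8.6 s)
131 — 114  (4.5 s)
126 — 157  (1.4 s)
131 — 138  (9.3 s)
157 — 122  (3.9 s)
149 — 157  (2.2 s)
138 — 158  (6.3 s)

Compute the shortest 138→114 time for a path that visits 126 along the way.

11.6 s

Shortest 138→126: 138 → 158 → 126 = 7.2
Shortest 126→114: 126 → 149 → 114 = 4.4
Total via 126: 7.2 + 4.4 = 11.6 s.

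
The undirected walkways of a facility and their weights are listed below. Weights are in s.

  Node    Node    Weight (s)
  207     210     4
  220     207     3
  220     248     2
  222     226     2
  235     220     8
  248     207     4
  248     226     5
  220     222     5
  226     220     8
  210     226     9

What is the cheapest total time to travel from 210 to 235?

15 s

Candidate routes:
210–207–220–235: 4+3+8 = 15
210–226–248–220–235: 9+5+2+8 = 24
210–207–248–220–235: 4+4+2+8 = 18
The minimum is 15 s via 210–207–220–235.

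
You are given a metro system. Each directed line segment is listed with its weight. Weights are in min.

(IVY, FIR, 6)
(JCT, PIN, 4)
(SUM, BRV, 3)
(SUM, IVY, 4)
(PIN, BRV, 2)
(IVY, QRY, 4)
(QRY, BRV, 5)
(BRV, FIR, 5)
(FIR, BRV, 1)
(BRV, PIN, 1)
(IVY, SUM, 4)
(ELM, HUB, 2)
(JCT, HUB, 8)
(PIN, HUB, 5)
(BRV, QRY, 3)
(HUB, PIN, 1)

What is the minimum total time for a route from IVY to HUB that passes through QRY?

15 min

Best IVY to QRY: IVY–QRY costing 4
Shortest QRY→HUB: QRY–BRV–PIN–HUB = 11
Total via QRY: 4 + 11 = 15 min.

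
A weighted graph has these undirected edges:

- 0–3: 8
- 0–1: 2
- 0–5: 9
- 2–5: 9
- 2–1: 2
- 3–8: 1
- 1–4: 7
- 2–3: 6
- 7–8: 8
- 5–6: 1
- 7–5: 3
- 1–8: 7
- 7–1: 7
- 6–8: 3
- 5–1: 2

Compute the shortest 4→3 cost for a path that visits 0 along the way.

Best 4 to 0: 4–1–0 costing 9
Best 0 to 3: 0–3 costing 8
Total via 0: 9 + 8 = 17.

17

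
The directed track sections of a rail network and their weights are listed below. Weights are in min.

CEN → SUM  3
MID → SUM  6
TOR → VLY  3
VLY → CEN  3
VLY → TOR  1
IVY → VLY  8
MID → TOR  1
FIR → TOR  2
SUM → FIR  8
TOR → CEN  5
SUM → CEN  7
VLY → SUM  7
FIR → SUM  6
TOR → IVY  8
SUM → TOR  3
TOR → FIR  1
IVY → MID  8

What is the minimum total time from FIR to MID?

18 min

Compare a few routes:
FIR–TOR–IVY–MID: 2+8+8 = 18
FIR–SUM–TOR–IVY–MID: 6+3+8+8 = 25
Cheapest is FIR–TOR–IVY–MID at 18 min.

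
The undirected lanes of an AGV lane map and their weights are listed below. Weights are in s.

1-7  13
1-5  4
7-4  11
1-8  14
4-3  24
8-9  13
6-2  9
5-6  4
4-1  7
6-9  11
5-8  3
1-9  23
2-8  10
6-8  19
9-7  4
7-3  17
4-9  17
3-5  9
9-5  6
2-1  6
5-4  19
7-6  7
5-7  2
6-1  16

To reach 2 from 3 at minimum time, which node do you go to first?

5

Compare a few routes:
3–5–8–2: 9+3+10 = 22
3–5–1–2: 9+4+6 = 19
Cheapest is 3–5–1–2 at 19 s.
So from 3 the first move is to 5.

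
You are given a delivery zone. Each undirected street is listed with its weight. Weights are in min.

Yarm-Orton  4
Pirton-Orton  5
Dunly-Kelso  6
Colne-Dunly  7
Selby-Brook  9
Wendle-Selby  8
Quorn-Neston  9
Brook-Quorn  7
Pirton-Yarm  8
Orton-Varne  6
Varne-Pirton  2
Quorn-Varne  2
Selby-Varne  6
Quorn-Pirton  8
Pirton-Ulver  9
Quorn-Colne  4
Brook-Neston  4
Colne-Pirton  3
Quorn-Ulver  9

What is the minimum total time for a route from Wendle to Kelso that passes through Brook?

41 min

Shortest Wendle→Brook: Wendle–Selby–Brook = 17
Best Brook to Kelso: Brook–Quorn–Colne–Dunly–Kelso costing 24
Total via Brook: 17 + 24 = 41 min.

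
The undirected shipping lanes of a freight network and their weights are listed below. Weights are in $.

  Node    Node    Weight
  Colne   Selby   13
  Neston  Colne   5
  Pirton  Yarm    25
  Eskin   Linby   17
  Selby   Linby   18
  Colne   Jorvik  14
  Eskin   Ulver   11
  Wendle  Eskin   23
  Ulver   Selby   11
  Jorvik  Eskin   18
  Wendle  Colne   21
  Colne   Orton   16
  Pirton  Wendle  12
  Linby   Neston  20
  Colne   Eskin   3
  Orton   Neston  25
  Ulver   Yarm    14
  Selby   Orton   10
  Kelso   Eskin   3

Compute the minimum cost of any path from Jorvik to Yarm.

Running Dijkstra from Jorvik:
Jorvik: 0
Colne: 14  (via Jorvik)
Eskin: 17  (via Colne)
Neston: 19  (via Colne)
Kelso: 20  (via Eskin)
Selby: 27  (via Colne)
Ulver: 28  (via Eskin)
Orton: 30  (via Colne)
Linby: 34  (via Eskin)
Wendle: 35  (via Colne)
Yarm: 42  (via Ulver)
Shortest route: Jorvik–Colne–Eskin–Ulver–Yarm = $42.

$42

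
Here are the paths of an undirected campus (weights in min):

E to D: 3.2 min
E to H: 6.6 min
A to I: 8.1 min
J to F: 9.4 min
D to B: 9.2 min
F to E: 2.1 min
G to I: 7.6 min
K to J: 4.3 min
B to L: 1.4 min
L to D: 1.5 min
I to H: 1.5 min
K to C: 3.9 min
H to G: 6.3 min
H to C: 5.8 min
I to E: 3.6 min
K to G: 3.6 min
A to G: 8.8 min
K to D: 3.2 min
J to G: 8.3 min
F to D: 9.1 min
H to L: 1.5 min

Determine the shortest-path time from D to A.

12.6 min

Candidate routes:
D - L - H - I - A: 1.5+1.5+1.5+8.1 = 12.6
D - E - I - A: 3.2+3.6+8.1 = 14.9
D - K - G - A: 3.2+3.6+8.8 = 15.6
D - L - H - G - A: 1.5+1.5+6.3+8.8 = 18.1
Cheapest is D - L - H - I - A at 12.6 min.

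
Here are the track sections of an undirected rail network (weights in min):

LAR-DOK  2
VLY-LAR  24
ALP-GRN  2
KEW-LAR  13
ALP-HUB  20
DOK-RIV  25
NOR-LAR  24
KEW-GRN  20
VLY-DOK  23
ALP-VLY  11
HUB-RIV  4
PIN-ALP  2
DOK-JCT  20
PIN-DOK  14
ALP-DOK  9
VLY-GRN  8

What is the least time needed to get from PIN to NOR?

37 min

Shortest distances from PIN:
PIN: 0
ALP: 2  (via PIN)
GRN: 4  (via ALP)
DOK: 11  (via ALP)
VLY: 12  (via GRN)
LAR: 13  (via DOK)
HUB: 22  (via ALP)
KEW: 24  (via GRN)
RIV: 26  (via HUB)
JCT: 31  (via DOK)
NOR: 37  (via LAR)
Shortest route: PIN–ALP–DOK–LAR–NOR = 37 min.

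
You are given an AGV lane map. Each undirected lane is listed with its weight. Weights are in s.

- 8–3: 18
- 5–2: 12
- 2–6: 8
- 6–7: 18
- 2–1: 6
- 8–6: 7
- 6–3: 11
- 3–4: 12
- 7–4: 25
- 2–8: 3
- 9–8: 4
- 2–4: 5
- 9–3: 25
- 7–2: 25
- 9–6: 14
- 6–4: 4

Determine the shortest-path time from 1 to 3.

Candidate routes:
1 - 2 - 4 - 3: 6+5+12 = 23
1 - 2 - 6 - 3: 6+8+11 = 25
1 - 2 - 4 - 6 - 3: 6+5+4+11 = 26
1 - 2 - 8 - 3: 6+3+18 = 27
The minimum is 23 s via 1 - 2 - 4 - 3.

23 s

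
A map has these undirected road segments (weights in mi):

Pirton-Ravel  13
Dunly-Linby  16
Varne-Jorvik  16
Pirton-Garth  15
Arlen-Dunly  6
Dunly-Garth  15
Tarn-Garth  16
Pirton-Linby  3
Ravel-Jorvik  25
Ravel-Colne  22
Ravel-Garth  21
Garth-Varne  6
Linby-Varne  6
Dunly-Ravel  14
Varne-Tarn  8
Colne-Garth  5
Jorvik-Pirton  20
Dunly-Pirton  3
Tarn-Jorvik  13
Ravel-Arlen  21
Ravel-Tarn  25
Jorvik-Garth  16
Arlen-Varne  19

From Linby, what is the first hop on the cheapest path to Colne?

Varne

Enumerating some paths:
Linby - Varne - Garth - Colne: 6+6+5 = 17
Linby - Pirton - Garth - Colne: 3+15+5 = 23
Linby - Pirton - Dunly - Garth - Colne: 3+3+15+5 = 26
Cheapest is Linby - Varne - Garth - Colne at 17 mi.
So from Linby the first move is to Varne.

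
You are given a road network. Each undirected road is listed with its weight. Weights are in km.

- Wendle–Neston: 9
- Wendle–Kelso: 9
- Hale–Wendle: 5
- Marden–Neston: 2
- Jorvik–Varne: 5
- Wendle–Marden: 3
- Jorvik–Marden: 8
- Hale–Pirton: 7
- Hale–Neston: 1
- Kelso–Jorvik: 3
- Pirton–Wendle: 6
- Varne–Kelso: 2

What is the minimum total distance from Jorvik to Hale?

11 km

Candidate routes:
Jorvik - Marden - Wendle - Hale: 8+3+5 = 16
Jorvik - Kelso - Wendle - Marden - Neston - Hale: 3+9+3+2+1 = 18
Jorvik - Kelso - Wendle - Hale: 3+9+5 = 17
Jorvik - Marden - Neston - Hale: 8+2+1 = 11
Cheapest is Jorvik - Marden - Neston - Hale at 11 km.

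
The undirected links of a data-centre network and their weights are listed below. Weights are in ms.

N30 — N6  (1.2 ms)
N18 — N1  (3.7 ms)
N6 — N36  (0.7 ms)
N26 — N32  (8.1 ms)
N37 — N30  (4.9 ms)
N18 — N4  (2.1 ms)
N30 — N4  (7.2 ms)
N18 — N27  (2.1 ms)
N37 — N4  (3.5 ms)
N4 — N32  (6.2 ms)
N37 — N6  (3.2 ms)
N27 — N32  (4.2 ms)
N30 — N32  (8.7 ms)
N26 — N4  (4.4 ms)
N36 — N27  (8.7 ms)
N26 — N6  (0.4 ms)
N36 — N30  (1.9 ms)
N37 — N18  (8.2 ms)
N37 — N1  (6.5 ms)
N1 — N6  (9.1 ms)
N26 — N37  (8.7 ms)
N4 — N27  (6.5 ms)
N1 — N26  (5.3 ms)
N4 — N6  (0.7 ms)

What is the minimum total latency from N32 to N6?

6.9 ms

Shortest distances from N32:
N32: 0
N27: 4.2  (via N32)
N4: 6.2  (via N32)
N18: 6.3  (via N27)
N6: 6.9  (via N4)
Shortest route: N32 → N4 → N6 = 6.9 ms.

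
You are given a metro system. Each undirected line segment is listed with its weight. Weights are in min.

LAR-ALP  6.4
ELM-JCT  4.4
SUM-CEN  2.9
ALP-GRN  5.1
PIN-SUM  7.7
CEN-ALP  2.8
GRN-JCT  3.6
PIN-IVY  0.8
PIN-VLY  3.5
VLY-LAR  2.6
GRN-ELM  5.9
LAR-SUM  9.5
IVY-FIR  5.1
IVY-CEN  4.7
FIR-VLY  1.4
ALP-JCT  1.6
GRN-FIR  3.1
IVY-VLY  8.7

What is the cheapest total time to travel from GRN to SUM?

Compare a few routes:
GRN–ALP–CEN–SUM: 5.1+2.8+2.9 = 10.8
GRN–JCT–ALP–CEN–SUM: 3.6+1.6+2.8+2.9 = 10.9
The minimum is 10.8 min via GRN–ALP–CEN–SUM.

10.8 min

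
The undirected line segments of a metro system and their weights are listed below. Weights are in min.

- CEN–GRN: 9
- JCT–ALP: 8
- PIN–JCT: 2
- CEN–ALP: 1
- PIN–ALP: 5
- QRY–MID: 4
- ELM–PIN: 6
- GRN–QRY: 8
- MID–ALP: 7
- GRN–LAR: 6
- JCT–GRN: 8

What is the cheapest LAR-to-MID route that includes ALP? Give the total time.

Shortest LAR→ALP: LAR–GRN–CEN–ALP = 16
Best ALP to MID: ALP–MID costing 7
Total via ALP: 16 + 7 = 23 min.

23 min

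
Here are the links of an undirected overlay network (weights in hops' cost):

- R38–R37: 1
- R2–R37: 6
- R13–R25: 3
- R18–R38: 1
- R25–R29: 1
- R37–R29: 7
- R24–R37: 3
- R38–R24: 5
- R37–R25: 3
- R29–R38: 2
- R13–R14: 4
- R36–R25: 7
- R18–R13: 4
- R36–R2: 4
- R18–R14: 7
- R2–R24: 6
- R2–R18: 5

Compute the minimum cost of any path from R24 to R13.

9 hops' cost

Shortest distances from R24:
R24: 0
R37: 3  (via R24)
R38: 4  (via R37)
R18: 5  (via R38)
R25: 6  (via R37)
R2: 6  (via R24)
R29: 6  (via R38)
R13: 9  (via R18)
Shortest route: R24–R37–R38–R18–R13 = 9 hops' cost.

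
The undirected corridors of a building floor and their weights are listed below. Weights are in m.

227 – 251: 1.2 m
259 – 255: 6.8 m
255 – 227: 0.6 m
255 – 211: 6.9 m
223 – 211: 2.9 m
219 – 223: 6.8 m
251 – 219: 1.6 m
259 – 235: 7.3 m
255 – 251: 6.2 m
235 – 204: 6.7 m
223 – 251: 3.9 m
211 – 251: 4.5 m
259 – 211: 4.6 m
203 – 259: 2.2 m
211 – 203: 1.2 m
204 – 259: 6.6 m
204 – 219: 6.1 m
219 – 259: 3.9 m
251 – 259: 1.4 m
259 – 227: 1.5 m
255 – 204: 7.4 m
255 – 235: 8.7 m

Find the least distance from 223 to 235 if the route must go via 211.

13.6 m

Shortest 223→211: 223–211 = 2.9
Best 211 to 235: 211–203–259–235 costing 10.7
Total via 211: 2.9 + 10.7 = 13.6 m.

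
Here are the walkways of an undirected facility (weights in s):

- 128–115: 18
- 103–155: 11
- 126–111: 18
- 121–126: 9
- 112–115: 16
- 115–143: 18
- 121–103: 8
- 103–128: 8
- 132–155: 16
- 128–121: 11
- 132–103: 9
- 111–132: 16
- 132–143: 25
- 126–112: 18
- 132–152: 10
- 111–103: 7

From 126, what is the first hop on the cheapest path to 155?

121

Compare a few routes:
126–121–103–155: 9+8+11 = 28
126–111–103–155: 18+7+11 = 36
Cheapest is 126–121–103–155 at 28 s.
So from 126 the first move is to 121.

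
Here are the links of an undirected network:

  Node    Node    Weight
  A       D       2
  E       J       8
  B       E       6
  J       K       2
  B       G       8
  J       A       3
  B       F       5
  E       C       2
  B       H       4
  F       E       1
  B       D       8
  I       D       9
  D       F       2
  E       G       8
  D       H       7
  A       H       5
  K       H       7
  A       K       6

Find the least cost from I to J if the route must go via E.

20

Shortest I→E: I → D → F → E = 12
Shortest E→J: E → J = 8
Total via E: 12 + 8 = 20.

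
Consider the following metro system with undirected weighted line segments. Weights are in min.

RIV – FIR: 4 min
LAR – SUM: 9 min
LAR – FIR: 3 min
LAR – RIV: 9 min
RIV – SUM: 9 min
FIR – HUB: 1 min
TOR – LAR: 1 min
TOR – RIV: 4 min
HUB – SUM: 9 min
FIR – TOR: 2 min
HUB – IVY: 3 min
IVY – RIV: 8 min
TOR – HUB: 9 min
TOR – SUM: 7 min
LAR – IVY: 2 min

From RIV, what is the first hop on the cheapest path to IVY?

TOR

Candidate routes:
RIV - IVY: 8 = 8
RIV - TOR - LAR - IVY: 4+1+2 = 7
RIV - FIR - HUB - IVY: 4+1+3 = 8
Cheapest is RIV - TOR - LAR - IVY at 7 min.
So from RIV the first move is to TOR.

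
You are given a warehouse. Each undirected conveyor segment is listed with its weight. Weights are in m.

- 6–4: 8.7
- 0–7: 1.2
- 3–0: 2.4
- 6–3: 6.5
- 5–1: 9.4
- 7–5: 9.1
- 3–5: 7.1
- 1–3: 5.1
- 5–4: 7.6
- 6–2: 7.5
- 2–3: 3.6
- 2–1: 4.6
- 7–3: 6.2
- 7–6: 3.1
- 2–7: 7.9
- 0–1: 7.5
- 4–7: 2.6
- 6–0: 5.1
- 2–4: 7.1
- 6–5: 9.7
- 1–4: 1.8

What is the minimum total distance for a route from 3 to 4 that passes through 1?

6.9 m

Best 3 to 1: 3–1 costing 5.1
Shortest 1→4: 1–4 = 1.8
Total via 1: 5.1 + 1.8 = 6.9 m.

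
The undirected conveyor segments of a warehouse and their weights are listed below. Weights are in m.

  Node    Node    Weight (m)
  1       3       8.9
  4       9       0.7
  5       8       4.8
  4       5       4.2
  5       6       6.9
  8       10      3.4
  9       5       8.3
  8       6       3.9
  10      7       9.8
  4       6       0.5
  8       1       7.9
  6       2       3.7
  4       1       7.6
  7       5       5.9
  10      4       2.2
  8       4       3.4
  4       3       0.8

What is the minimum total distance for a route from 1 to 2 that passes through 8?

Shortest 1→8: 1 → 8 = 7.9
Best 8 to 2: 8 → 6 → 2 costing 7.6
Total via 8: 7.9 + 7.6 = 15.5 m.

15.5 m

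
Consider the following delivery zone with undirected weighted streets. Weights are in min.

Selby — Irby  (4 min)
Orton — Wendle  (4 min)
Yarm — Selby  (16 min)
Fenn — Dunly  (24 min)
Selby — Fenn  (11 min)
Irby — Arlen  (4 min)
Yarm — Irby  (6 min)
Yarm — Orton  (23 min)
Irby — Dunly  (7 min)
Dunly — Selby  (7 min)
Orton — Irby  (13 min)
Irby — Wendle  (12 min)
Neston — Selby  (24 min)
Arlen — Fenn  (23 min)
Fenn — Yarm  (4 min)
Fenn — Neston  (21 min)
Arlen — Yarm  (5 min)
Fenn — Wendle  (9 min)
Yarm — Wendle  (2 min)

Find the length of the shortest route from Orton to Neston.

31 min

Candidate routes:
Orton → Irby → Selby → Neston: 13+4+24 = 41
Orton → Wendle → Fenn → Neston: 4+9+21 = 34
Orton → Wendle → Yarm → Irby → Selby → Neston: 4+2+6+4+24 = 40
Orton → Wendle → Yarm → Fenn → Neston: 4+2+4+21 = 31
The minimum is 31 min via Orton → Wendle → Yarm → Fenn → Neston.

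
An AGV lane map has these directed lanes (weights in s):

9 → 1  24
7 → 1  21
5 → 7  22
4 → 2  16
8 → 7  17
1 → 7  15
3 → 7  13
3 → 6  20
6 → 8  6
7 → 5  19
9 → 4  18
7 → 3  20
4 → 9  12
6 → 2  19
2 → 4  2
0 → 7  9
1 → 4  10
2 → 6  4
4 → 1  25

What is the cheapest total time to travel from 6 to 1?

44 s

Shortest distances from 6:
6: 0
8: 6  (via 6)
2: 19  (via 6)
4: 21  (via 2)
7: 23  (via 8)
9: 33  (via 4)
5: 42  (via 7)
3: 43  (via 7)
1: 44  (via 7)
Shortest route: 6–8–7–1 = 44 s.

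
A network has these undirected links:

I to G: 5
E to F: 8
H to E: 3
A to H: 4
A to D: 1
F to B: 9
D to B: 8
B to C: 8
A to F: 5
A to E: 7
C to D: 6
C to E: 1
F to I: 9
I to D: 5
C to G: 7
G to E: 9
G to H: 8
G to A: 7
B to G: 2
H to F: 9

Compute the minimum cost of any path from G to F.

Compare a few routes:
G → A → F: 7+5 = 12
G → B → F: 2+9 = 11
Cheapest is G → B → F at 11.

11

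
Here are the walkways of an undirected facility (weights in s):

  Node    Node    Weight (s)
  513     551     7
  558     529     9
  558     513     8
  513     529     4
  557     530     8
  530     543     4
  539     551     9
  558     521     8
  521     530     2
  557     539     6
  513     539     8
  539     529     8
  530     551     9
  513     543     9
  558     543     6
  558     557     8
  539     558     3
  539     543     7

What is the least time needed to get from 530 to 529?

17 s

Settle nodes by increasing distance from 530:
530: 0
521: 2  (via 530)
543: 4  (via 530)
557: 8  (via 530)
551: 9  (via 530)
558: 10  (via 521)
539: 11  (via 543)
513: 13  (via 543)
529: 17  (via 513)
Shortest route: 530 → 543 → 513 → 529 = 17 s.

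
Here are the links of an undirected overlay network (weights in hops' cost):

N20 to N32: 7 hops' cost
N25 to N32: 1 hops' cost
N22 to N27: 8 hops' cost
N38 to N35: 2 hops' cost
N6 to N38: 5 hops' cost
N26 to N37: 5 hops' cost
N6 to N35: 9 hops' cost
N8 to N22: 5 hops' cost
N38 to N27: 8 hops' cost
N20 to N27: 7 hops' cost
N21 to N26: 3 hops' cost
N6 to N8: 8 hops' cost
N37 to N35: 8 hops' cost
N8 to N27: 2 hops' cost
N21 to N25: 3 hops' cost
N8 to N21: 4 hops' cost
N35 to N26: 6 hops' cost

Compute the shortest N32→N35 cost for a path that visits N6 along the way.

Best N32 to N6: N32 → N25 → N21 → N8 → N6 costing 16
Shortest N6→N35: N6 → N38 → N35 = 7
Total via N6: 16 + 7 = 23 hops' cost.

23 hops' cost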